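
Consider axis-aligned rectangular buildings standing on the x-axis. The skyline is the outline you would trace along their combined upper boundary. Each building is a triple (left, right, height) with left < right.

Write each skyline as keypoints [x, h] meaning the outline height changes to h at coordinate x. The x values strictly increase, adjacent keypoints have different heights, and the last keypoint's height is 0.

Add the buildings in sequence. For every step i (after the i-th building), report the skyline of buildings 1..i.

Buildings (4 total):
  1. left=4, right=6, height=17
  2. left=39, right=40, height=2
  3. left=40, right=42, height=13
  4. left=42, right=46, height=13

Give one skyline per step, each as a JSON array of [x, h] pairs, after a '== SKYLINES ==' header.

== SKYLINES ==
[[4,17],[6,0]]
[[4,17],[6,0],[39,2],[40,0]]
[[4,17],[6,0],[39,2],[40,13],[42,0]]
[[4,17],[6,0],[39,2],[40,13],[46,0]]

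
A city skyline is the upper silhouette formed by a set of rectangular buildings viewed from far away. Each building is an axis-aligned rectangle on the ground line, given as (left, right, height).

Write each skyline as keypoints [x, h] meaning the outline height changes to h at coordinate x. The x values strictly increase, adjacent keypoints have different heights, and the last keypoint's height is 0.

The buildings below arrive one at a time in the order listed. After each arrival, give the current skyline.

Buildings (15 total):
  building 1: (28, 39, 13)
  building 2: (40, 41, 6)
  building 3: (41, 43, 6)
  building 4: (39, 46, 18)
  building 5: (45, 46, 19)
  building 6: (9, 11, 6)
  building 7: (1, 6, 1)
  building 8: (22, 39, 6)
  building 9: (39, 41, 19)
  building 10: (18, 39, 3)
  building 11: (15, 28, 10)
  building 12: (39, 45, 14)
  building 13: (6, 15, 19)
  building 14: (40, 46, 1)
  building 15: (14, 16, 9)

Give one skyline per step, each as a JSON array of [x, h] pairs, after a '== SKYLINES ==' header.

== SKYLINES ==
[[28,13],[39,0]]
[[28,13],[39,0],[40,6],[41,0]]
[[28,13],[39,0],[40,6],[43,0]]
[[28,13],[39,18],[46,0]]
[[28,13],[39,18],[45,19],[46,0]]
[[9,6],[11,0],[28,13],[39,18],[45,19],[46,0]]
[[1,1],[6,0],[9,6],[11,0],[28,13],[39,18],[45,19],[46,0]]
[[1,1],[6,0],[9,6],[11,0],[22,6],[28,13],[39,18],[45,19],[46,0]]
[[1,1],[6,0],[9,6],[11,0],[22,6],[28,13],[39,19],[41,18],[45,19],[46,0]]
[[1,1],[6,0],[9,6],[11,0],[18,3],[22,6],[28,13],[39,19],[41,18],[45,19],[46,0]]
[[1,1],[6,0],[9,6],[11,0],[15,10],[28,13],[39,19],[41,18],[45,19],[46,0]]
[[1,1],[6,0],[9,6],[11,0],[15,10],[28,13],[39,19],[41,18],[45,19],[46,0]]
[[1,1],[6,19],[15,10],[28,13],[39,19],[41,18],[45,19],[46,0]]
[[1,1],[6,19],[15,10],[28,13],[39,19],[41,18],[45,19],[46,0]]
[[1,1],[6,19],[15,10],[28,13],[39,19],[41,18],[45,19],[46,0]]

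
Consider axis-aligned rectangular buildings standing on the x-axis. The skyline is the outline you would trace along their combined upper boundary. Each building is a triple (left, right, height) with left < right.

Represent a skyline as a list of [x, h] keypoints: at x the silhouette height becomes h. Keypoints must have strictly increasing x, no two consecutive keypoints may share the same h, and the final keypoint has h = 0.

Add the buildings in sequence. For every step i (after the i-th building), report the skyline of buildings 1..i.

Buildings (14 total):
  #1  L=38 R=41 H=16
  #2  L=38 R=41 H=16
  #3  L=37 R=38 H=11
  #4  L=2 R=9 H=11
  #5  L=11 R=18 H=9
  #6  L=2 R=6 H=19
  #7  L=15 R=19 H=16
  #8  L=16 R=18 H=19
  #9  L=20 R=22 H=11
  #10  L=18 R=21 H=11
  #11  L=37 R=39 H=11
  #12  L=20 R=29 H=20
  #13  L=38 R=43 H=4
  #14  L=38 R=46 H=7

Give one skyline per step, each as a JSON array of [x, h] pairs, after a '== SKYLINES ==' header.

== SKYLINES ==
[[38,16],[41,0]]
[[38,16],[41,0]]
[[37,11],[38,16],[41,0]]
[[2,11],[9,0],[37,11],[38,16],[41,0]]
[[2,11],[9,0],[11,9],[18,0],[37,11],[38,16],[41,0]]
[[2,19],[6,11],[9,0],[11,9],[18,0],[37,11],[38,16],[41,0]]
[[2,19],[6,11],[9,0],[11,9],[15,16],[19,0],[37,11],[38,16],[41,0]]
[[2,19],[6,11],[9,0],[11,9],[15,16],[16,19],[18,16],[19,0],[37,11],[38,16],[41,0]]
[[2,19],[6,11],[9,0],[11,9],[15,16],[16,19],[18,16],[19,0],[20,11],[22,0],[37,11],[38,16],[41,0]]
[[2,19],[6,11],[9,0],[11,9],[15,16],[16,19],[18,16],[19,11],[22,0],[37,11],[38,16],[41,0]]
[[2,19],[6,11],[9,0],[11,9],[15,16],[16,19],[18,16],[19,11],[22,0],[37,11],[38,16],[41,0]]
[[2,19],[6,11],[9,0],[11,9],[15,16],[16,19],[18,16],[19,11],[20,20],[29,0],[37,11],[38,16],[41,0]]
[[2,19],[6,11],[9,0],[11,9],[15,16],[16,19],[18,16],[19,11],[20,20],[29,0],[37,11],[38,16],[41,4],[43,0]]
[[2,19],[6,11],[9,0],[11,9],[15,16],[16,19],[18,16],[19,11],[20,20],[29,0],[37,11],[38,16],[41,7],[46,0]]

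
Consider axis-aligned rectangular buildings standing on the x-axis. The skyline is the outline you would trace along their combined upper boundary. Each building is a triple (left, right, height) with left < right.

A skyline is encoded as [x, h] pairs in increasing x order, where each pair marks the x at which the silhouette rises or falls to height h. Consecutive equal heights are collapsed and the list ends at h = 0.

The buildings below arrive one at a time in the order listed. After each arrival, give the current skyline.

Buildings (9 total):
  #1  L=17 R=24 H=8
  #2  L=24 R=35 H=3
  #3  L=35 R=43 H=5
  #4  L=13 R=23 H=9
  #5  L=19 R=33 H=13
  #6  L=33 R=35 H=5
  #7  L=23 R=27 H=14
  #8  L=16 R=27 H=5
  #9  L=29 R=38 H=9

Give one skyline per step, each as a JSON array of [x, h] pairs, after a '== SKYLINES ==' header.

== SKYLINES ==
[[17,8],[24,0]]
[[17,8],[24,3],[35,0]]
[[17,8],[24,3],[35,5],[43,0]]
[[13,9],[23,8],[24,3],[35,5],[43,0]]
[[13,9],[19,13],[33,3],[35,5],[43,0]]
[[13,9],[19,13],[33,5],[43,0]]
[[13,9],[19,13],[23,14],[27,13],[33,5],[43,0]]
[[13,9],[19,13],[23,14],[27,13],[33,5],[43,0]]
[[13,9],[19,13],[23,14],[27,13],[33,9],[38,5],[43,0]]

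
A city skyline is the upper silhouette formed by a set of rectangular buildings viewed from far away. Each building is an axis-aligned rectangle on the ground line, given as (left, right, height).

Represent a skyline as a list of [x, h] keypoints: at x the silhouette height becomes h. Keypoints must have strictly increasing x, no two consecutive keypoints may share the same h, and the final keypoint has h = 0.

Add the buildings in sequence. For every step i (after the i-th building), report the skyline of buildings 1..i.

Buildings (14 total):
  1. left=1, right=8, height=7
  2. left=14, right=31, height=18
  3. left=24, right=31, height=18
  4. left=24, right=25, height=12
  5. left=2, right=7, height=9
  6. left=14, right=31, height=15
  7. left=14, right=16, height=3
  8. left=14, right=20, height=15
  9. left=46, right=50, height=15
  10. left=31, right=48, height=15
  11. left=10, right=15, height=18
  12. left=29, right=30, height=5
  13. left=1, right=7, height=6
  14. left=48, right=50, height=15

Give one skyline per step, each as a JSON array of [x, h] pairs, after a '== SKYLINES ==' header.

== SKYLINES ==
[[1,7],[8,0]]
[[1,7],[8,0],[14,18],[31,0]]
[[1,7],[8,0],[14,18],[31,0]]
[[1,7],[8,0],[14,18],[31,0]]
[[1,7],[2,9],[7,7],[8,0],[14,18],[31,0]]
[[1,7],[2,9],[7,7],[8,0],[14,18],[31,0]]
[[1,7],[2,9],[7,7],[8,0],[14,18],[31,0]]
[[1,7],[2,9],[7,7],[8,0],[14,18],[31,0]]
[[1,7],[2,9],[7,7],[8,0],[14,18],[31,0],[46,15],[50,0]]
[[1,7],[2,9],[7,7],[8,0],[14,18],[31,15],[50,0]]
[[1,7],[2,9],[7,7],[8,0],[10,18],[31,15],[50,0]]
[[1,7],[2,9],[7,7],[8,0],[10,18],[31,15],[50,0]]
[[1,7],[2,9],[7,7],[8,0],[10,18],[31,15],[50,0]]
[[1,7],[2,9],[7,7],[8,0],[10,18],[31,15],[50,0]]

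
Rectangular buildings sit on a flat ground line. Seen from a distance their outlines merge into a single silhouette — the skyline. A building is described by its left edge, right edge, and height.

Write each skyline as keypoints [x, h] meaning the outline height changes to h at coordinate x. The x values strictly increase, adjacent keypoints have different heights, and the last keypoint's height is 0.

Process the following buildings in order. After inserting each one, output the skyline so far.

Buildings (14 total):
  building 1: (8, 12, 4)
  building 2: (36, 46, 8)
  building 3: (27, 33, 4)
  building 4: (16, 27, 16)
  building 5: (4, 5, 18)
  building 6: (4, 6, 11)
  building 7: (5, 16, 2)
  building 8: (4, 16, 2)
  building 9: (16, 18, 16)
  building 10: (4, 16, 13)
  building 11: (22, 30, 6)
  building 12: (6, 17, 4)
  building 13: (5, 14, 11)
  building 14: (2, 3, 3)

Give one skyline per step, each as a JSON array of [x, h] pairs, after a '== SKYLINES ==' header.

== SKYLINES ==
[[8,4],[12,0]]
[[8,4],[12,0],[36,8],[46,0]]
[[8,4],[12,0],[27,4],[33,0],[36,8],[46,0]]
[[8,4],[12,0],[16,16],[27,4],[33,0],[36,8],[46,0]]
[[4,18],[5,0],[8,4],[12,0],[16,16],[27,4],[33,0],[36,8],[46,0]]
[[4,18],[5,11],[6,0],[8,4],[12,0],[16,16],[27,4],[33,0],[36,8],[46,0]]
[[4,18],[5,11],[6,2],[8,4],[12,2],[16,16],[27,4],[33,0],[36,8],[46,0]]
[[4,18],[5,11],[6,2],[8,4],[12,2],[16,16],[27,4],[33,0],[36,8],[46,0]]
[[4,18],[5,11],[6,2],[8,4],[12,2],[16,16],[27,4],[33,0],[36,8],[46,0]]
[[4,18],[5,13],[16,16],[27,4],[33,0],[36,8],[46,0]]
[[4,18],[5,13],[16,16],[27,6],[30,4],[33,0],[36,8],[46,0]]
[[4,18],[5,13],[16,16],[27,6],[30,4],[33,0],[36,8],[46,0]]
[[4,18],[5,13],[16,16],[27,6],[30,4],[33,0],[36,8],[46,0]]
[[2,3],[3,0],[4,18],[5,13],[16,16],[27,6],[30,4],[33,0],[36,8],[46,0]]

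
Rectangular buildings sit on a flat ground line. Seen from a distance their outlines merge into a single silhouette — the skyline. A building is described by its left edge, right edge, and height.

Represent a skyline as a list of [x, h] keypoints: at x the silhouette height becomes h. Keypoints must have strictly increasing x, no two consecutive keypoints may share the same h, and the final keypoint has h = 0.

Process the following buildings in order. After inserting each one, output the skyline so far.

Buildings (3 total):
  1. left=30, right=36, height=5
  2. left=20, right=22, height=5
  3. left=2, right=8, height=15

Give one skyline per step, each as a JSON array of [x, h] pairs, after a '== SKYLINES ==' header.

== SKYLINES ==
[[30,5],[36,0]]
[[20,5],[22,0],[30,5],[36,0]]
[[2,15],[8,0],[20,5],[22,0],[30,5],[36,0]]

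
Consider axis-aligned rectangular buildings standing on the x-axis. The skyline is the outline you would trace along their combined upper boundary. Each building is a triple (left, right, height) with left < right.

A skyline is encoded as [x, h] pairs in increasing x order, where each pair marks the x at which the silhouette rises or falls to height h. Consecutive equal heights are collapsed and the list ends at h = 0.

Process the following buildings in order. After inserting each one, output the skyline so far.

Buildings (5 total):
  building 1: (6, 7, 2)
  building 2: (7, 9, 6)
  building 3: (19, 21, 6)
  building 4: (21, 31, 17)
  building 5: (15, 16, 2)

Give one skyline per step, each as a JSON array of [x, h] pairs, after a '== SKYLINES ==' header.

== SKYLINES ==
[[6,2],[7,0]]
[[6,2],[7,6],[9,0]]
[[6,2],[7,6],[9,0],[19,6],[21,0]]
[[6,2],[7,6],[9,0],[19,6],[21,17],[31,0]]
[[6,2],[7,6],[9,0],[15,2],[16,0],[19,6],[21,17],[31,0]]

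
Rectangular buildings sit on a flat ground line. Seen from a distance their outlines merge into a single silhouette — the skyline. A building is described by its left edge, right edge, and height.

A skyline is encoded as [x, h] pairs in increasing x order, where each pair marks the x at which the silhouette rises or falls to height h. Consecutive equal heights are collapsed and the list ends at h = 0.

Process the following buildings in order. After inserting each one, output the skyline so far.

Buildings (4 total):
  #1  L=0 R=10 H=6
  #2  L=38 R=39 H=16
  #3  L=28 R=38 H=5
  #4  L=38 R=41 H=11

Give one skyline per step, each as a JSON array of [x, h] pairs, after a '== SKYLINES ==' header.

== SKYLINES ==
[[0,6],[10,0]]
[[0,6],[10,0],[38,16],[39,0]]
[[0,6],[10,0],[28,5],[38,16],[39,0]]
[[0,6],[10,0],[28,5],[38,16],[39,11],[41,0]]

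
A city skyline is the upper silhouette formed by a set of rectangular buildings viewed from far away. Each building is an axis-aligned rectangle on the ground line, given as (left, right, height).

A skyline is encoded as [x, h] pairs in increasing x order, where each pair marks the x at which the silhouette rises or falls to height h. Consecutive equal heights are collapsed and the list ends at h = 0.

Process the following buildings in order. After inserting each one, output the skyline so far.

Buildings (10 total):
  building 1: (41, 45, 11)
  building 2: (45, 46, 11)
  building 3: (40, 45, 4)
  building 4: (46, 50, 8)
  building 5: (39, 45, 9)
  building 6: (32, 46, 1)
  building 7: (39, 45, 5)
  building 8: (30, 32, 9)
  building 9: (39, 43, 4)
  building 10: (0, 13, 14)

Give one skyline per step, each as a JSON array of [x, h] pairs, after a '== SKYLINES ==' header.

== SKYLINES ==
[[41,11],[45,0]]
[[41,11],[46,0]]
[[40,4],[41,11],[46,0]]
[[40,4],[41,11],[46,8],[50,0]]
[[39,9],[41,11],[46,8],[50,0]]
[[32,1],[39,9],[41,11],[46,8],[50,0]]
[[32,1],[39,9],[41,11],[46,8],[50,0]]
[[30,9],[32,1],[39,9],[41,11],[46,8],[50,0]]
[[30,9],[32,1],[39,9],[41,11],[46,8],[50,0]]
[[0,14],[13,0],[30,9],[32,1],[39,9],[41,11],[46,8],[50,0]]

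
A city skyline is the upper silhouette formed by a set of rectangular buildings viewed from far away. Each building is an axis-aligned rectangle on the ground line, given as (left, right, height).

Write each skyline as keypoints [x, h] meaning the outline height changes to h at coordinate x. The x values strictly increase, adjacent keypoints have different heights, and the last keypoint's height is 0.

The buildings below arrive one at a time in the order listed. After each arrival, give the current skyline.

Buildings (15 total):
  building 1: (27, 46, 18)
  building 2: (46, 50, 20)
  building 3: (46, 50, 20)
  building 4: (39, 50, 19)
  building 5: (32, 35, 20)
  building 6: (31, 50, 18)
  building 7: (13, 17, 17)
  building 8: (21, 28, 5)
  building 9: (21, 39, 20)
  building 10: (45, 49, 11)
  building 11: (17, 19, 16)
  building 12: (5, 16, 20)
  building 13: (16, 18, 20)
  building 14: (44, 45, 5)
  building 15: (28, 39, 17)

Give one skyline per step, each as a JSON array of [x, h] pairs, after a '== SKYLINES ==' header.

== SKYLINES ==
[[27,18],[46,0]]
[[27,18],[46,20],[50,0]]
[[27,18],[46,20],[50,0]]
[[27,18],[39,19],[46,20],[50,0]]
[[27,18],[32,20],[35,18],[39,19],[46,20],[50,0]]
[[27,18],[32,20],[35,18],[39,19],[46,20],[50,0]]
[[13,17],[17,0],[27,18],[32,20],[35,18],[39,19],[46,20],[50,0]]
[[13,17],[17,0],[21,5],[27,18],[32,20],[35,18],[39,19],[46,20],[50,0]]
[[13,17],[17,0],[21,20],[39,19],[46,20],[50,0]]
[[13,17],[17,0],[21,20],[39,19],[46,20],[50,0]]
[[13,17],[17,16],[19,0],[21,20],[39,19],[46,20],[50,0]]
[[5,20],[16,17],[17,16],[19,0],[21,20],[39,19],[46,20],[50,0]]
[[5,20],[18,16],[19,0],[21,20],[39,19],[46,20],[50,0]]
[[5,20],[18,16],[19,0],[21,20],[39,19],[46,20],[50,0]]
[[5,20],[18,16],[19,0],[21,20],[39,19],[46,20],[50,0]]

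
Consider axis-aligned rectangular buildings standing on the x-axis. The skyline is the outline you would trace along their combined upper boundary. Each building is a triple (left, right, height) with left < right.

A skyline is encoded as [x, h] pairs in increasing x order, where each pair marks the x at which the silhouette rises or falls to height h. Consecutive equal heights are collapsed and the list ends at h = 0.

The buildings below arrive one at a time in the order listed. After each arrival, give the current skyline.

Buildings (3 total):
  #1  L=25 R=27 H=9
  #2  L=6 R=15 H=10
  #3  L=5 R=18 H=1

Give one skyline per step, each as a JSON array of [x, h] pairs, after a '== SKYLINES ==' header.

== SKYLINES ==
[[25,9],[27,0]]
[[6,10],[15,0],[25,9],[27,0]]
[[5,1],[6,10],[15,1],[18,0],[25,9],[27,0]]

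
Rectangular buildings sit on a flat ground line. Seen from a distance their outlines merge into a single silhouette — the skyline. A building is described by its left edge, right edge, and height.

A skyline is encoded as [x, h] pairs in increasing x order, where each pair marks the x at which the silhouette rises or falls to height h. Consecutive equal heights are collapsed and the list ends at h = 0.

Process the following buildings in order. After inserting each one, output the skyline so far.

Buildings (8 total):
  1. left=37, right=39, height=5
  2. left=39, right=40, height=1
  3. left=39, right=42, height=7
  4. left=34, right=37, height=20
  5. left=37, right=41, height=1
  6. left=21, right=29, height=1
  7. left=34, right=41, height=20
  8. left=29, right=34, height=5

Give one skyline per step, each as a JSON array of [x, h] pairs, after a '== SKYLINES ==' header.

== SKYLINES ==
[[37,5],[39,0]]
[[37,5],[39,1],[40,0]]
[[37,5],[39,7],[42,0]]
[[34,20],[37,5],[39,7],[42,0]]
[[34,20],[37,5],[39,7],[42,0]]
[[21,1],[29,0],[34,20],[37,5],[39,7],[42,0]]
[[21,1],[29,0],[34,20],[41,7],[42,0]]
[[21,1],[29,5],[34,20],[41,7],[42,0]]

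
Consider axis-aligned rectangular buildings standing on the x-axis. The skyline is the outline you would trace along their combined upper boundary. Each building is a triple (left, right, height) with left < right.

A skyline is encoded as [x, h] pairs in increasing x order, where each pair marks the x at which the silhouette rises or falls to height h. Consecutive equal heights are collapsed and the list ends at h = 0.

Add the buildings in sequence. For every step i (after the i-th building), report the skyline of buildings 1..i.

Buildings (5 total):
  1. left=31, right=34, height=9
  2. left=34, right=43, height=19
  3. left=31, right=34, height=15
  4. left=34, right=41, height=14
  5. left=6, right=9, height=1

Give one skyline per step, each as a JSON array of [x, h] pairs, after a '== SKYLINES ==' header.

== SKYLINES ==
[[31,9],[34,0]]
[[31,9],[34,19],[43,0]]
[[31,15],[34,19],[43,0]]
[[31,15],[34,19],[43,0]]
[[6,1],[9,0],[31,15],[34,19],[43,0]]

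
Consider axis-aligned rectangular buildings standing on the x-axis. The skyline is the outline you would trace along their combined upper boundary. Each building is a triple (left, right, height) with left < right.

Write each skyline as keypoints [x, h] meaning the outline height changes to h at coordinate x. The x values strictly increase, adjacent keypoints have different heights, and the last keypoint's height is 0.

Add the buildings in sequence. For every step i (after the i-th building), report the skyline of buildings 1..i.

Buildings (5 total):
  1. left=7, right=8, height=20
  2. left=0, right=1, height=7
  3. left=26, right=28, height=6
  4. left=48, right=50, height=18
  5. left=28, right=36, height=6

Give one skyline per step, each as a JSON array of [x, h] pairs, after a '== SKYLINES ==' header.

== SKYLINES ==
[[7,20],[8,0]]
[[0,7],[1,0],[7,20],[8,0]]
[[0,7],[1,0],[7,20],[8,0],[26,6],[28,0]]
[[0,7],[1,0],[7,20],[8,0],[26,6],[28,0],[48,18],[50,0]]
[[0,7],[1,0],[7,20],[8,0],[26,6],[36,0],[48,18],[50,0]]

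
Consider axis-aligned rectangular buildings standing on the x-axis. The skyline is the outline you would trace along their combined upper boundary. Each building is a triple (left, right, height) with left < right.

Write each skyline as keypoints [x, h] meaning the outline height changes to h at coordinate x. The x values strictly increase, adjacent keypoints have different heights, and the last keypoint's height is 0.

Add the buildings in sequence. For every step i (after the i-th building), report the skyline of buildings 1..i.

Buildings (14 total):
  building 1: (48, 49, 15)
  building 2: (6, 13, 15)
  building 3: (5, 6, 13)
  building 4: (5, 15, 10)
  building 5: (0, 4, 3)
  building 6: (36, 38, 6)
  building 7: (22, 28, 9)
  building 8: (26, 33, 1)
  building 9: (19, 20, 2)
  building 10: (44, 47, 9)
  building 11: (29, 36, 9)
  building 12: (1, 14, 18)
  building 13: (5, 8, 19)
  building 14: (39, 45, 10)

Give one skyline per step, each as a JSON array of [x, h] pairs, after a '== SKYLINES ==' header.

== SKYLINES ==
[[48,15],[49,0]]
[[6,15],[13,0],[48,15],[49,0]]
[[5,13],[6,15],[13,0],[48,15],[49,0]]
[[5,13],[6,15],[13,10],[15,0],[48,15],[49,0]]
[[0,3],[4,0],[5,13],[6,15],[13,10],[15,0],[48,15],[49,0]]
[[0,3],[4,0],[5,13],[6,15],[13,10],[15,0],[36,6],[38,0],[48,15],[49,0]]
[[0,3],[4,0],[5,13],[6,15],[13,10],[15,0],[22,9],[28,0],[36,6],[38,0],[48,15],[49,0]]
[[0,3],[4,0],[5,13],[6,15],[13,10],[15,0],[22,9],[28,1],[33,0],[36,6],[38,0],[48,15],[49,0]]
[[0,3],[4,0],[5,13],[6,15],[13,10],[15,0],[19,2],[20,0],[22,9],[28,1],[33,0],[36,6],[38,0],[48,15],[49,0]]
[[0,3],[4,0],[5,13],[6,15],[13,10],[15,0],[19,2],[20,0],[22,9],[28,1],[33,0],[36,6],[38,0],[44,9],[47,0],[48,15],[49,0]]
[[0,3],[4,0],[5,13],[6,15],[13,10],[15,0],[19,2],[20,0],[22,9],[28,1],[29,9],[36,6],[38,0],[44,9],[47,0],[48,15],[49,0]]
[[0,3],[1,18],[14,10],[15,0],[19,2],[20,0],[22,9],[28,1],[29,9],[36,6],[38,0],[44,9],[47,0],[48,15],[49,0]]
[[0,3],[1,18],[5,19],[8,18],[14,10],[15,0],[19,2],[20,0],[22,9],[28,1],[29,9],[36,6],[38,0],[44,9],[47,0],[48,15],[49,0]]
[[0,3],[1,18],[5,19],[8,18],[14,10],[15,0],[19,2],[20,0],[22,9],[28,1],[29,9],[36,6],[38,0],[39,10],[45,9],[47,0],[48,15],[49,0]]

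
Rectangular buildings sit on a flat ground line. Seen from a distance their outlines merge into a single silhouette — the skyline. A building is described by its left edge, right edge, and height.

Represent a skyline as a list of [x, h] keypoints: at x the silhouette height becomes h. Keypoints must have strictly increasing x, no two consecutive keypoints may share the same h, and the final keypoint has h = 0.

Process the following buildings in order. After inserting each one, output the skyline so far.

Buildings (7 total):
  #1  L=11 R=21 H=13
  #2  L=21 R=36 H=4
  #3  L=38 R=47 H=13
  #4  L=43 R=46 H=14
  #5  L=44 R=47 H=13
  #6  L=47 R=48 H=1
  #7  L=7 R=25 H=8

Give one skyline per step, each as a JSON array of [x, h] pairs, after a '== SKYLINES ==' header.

== SKYLINES ==
[[11,13],[21,0]]
[[11,13],[21,4],[36,0]]
[[11,13],[21,4],[36,0],[38,13],[47,0]]
[[11,13],[21,4],[36,0],[38,13],[43,14],[46,13],[47,0]]
[[11,13],[21,4],[36,0],[38,13],[43,14],[46,13],[47,0]]
[[11,13],[21,4],[36,0],[38,13],[43,14],[46,13],[47,1],[48,0]]
[[7,8],[11,13],[21,8],[25,4],[36,0],[38,13],[43,14],[46,13],[47,1],[48,0]]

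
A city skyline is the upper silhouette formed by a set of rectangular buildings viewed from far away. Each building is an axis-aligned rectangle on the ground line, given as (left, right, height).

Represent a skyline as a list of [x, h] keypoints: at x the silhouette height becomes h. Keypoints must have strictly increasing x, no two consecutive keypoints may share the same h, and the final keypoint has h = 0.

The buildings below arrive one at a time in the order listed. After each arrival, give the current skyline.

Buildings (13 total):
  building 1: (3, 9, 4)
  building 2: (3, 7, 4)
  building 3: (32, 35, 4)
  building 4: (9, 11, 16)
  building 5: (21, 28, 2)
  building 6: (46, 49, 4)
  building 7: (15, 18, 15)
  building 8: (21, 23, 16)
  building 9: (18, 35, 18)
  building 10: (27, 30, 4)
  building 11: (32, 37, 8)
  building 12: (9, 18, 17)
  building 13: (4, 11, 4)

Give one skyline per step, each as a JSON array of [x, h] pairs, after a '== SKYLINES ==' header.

== SKYLINES ==
[[3,4],[9,0]]
[[3,4],[9,0]]
[[3,4],[9,0],[32,4],[35,0]]
[[3,4],[9,16],[11,0],[32,4],[35,0]]
[[3,4],[9,16],[11,0],[21,2],[28,0],[32,4],[35,0]]
[[3,4],[9,16],[11,0],[21,2],[28,0],[32,4],[35,0],[46,4],[49,0]]
[[3,4],[9,16],[11,0],[15,15],[18,0],[21,2],[28,0],[32,4],[35,0],[46,4],[49,0]]
[[3,4],[9,16],[11,0],[15,15],[18,0],[21,16],[23,2],[28,0],[32,4],[35,0],[46,4],[49,0]]
[[3,4],[9,16],[11,0],[15,15],[18,18],[35,0],[46,4],[49,0]]
[[3,4],[9,16],[11,0],[15,15],[18,18],[35,0],[46,4],[49,0]]
[[3,4],[9,16],[11,0],[15,15],[18,18],[35,8],[37,0],[46,4],[49,0]]
[[3,4],[9,17],[18,18],[35,8],[37,0],[46,4],[49,0]]
[[3,4],[9,17],[18,18],[35,8],[37,0],[46,4],[49,0]]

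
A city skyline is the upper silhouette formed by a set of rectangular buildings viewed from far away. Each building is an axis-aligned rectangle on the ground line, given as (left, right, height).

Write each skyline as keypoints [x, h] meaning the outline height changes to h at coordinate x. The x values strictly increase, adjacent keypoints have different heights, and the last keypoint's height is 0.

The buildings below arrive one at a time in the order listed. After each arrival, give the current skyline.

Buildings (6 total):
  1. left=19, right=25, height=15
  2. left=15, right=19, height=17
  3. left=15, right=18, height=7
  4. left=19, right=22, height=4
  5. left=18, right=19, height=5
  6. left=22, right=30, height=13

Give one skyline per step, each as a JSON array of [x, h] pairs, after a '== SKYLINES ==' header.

== SKYLINES ==
[[19,15],[25,0]]
[[15,17],[19,15],[25,0]]
[[15,17],[19,15],[25,0]]
[[15,17],[19,15],[25,0]]
[[15,17],[19,15],[25,0]]
[[15,17],[19,15],[25,13],[30,0]]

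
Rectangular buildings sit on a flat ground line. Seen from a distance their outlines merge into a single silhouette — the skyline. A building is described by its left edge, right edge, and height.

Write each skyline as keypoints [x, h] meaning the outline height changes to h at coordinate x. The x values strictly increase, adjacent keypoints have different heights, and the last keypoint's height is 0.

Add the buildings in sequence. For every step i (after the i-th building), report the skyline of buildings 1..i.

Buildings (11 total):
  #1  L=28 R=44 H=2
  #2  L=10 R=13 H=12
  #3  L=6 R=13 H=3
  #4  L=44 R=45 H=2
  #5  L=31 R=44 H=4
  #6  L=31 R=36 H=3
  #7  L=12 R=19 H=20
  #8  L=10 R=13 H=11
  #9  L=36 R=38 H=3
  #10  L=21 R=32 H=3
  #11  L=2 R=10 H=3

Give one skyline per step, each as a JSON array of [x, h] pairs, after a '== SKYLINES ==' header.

== SKYLINES ==
[[28,2],[44,0]]
[[10,12],[13,0],[28,2],[44,0]]
[[6,3],[10,12],[13,0],[28,2],[44,0]]
[[6,3],[10,12],[13,0],[28,2],[45,0]]
[[6,3],[10,12],[13,0],[28,2],[31,4],[44,2],[45,0]]
[[6,3],[10,12],[13,0],[28,2],[31,4],[44,2],[45,0]]
[[6,3],[10,12],[12,20],[19,0],[28,2],[31,4],[44,2],[45,0]]
[[6,3],[10,12],[12,20],[19,0],[28,2],[31,4],[44,2],[45,0]]
[[6,3],[10,12],[12,20],[19,0],[28,2],[31,4],[44,2],[45,0]]
[[6,3],[10,12],[12,20],[19,0],[21,3],[31,4],[44,2],[45,0]]
[[2,3],[10,12],[12,20],[19,0],[21,3],[31,4],[44,2],[45,0]]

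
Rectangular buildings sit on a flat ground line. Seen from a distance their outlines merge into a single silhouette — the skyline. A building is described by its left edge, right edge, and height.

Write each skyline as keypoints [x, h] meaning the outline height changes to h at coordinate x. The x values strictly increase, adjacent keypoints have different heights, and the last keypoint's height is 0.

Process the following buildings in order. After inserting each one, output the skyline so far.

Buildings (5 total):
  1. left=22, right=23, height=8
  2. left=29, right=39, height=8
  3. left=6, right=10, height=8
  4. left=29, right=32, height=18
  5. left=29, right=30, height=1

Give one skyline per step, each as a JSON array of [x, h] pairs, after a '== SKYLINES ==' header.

== SKYLINES ==
[[22,8],[23,0]]
[[22,8],[23,0],[29,8],[39,0]]
[[6,8],[10,0],[22,8],[23,0],[29,8],[39,0]]
[[6,8],[10,0],[22,8],[23,0],[29,18],[32,8],[39,0]]
[[6,8],[10,0],[22,8],[23,0],[29,18],[32,8],[39,0]]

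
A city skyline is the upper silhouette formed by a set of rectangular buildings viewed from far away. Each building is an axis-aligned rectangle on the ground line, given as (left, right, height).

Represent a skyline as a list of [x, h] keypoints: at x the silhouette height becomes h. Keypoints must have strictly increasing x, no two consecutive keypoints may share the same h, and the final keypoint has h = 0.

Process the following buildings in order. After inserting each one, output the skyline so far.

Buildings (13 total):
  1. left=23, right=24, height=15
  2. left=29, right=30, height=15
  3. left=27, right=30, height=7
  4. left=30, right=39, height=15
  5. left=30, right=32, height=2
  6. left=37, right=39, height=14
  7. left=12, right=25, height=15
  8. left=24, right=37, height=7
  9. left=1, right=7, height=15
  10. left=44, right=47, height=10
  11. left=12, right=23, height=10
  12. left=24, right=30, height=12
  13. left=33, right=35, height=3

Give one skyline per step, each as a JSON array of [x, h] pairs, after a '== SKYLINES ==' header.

== SKYLINES ==
[[23,15],[24,0]]
[[23,15],[24,0],[29,15],[30,0]]
[[23,15],[24,0],[27,7],[29,15],[30,0]]
[[23,15],[24,0],[27,7],[29,15],[39,0]]
[[23,15],[24,0],[27,7],[29,15],[39,0]]
[[23,15],[24,0],[27,7],[29,15],[39,0]]
[[12,15],[25,0],[27,7],[29,15],[39,0]]
[[12,15],[25,7],[29,15],[39,0]]
[[1,15],[7,0],[12,15],[25,7],[29,15],[39,0]]
[[1,15],[7,0],[12,15],[25,7],[29,15],[39,0],[44,10],[47,0]]
[[1,15],[7,0],[12,15],[25,7],[29,15],[39,0],[44,10],[47,0]]
[[1,15],[7,0],[12,15],[25,12],[29,15],[39,0],[44,10],[47,0]]
[[1,15],[7,0],[12,15],[25,12],[29,15],[39,0],[44,10],[47,0]]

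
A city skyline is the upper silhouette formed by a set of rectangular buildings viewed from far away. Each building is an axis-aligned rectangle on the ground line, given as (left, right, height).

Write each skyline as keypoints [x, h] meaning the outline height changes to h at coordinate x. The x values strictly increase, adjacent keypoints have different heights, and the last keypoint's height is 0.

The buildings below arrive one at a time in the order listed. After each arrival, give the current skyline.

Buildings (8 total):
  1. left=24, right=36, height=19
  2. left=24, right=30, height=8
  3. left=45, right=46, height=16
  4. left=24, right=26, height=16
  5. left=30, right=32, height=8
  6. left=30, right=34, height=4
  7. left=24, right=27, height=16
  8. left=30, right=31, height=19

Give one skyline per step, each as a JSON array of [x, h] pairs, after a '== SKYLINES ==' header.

== SKYLINES ==
[[24,19],[36,0]]
[[24,19],[36,0]]
[[24,19],[36,0],[45,16],[46,0]]
[[24,19],[36,0],[45,16],[46,0]]
[[24,19],[36,0],[45,16],[46,0]]
[[24,19],[36,0],[45,16],[46,0]]
[[24,19],[36,0],[45,16],[46,0]]
[[24,19],[36,0],[45,16],[46,0]]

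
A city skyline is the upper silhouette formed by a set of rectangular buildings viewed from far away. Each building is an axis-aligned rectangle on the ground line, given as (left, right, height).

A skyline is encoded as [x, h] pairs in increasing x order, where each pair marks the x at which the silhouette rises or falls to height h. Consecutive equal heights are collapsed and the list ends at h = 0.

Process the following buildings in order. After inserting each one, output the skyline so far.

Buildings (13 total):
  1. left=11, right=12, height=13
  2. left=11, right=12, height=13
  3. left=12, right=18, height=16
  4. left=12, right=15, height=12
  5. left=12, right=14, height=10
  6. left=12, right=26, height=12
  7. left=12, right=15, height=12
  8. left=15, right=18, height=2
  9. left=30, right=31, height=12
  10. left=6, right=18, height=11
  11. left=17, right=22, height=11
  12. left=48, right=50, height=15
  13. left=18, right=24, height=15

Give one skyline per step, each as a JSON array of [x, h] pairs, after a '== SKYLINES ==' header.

== SKYLINES ==
[[11,13],[12,0]]
[[11,13],[12,0]]
[[11,13],[12,16],[18,0]]
[[11,13],[12,16],[18,0]]
[[11,13],[12,16],[18,0]]
[[11,13],[12,16],[18,12],[26,0]]
[[11,13],[12,16],[18,12],[26,0]]
[[11,13],[12,16],[18,12],[26,0]]
[[11,13],[12,16],[18,12],[26,0],[30,12],[31,0]]
[[6,11],[11,13],[12,16],[18,12],[26,0],[30,12],[31,0]]
[[6,11],[11,13],[12,16],[18,12],[26,0],[30,12],[31,0]]
[[6,11],[11,13],[12,16],[18,12],[26,0],[30,12],[31,0],[48,15],[50,0]]
[[6,11],[11,13],[12,16],[18,15],[24,12],[26,0],[30,12],[31,0],[48,15],[50,0]]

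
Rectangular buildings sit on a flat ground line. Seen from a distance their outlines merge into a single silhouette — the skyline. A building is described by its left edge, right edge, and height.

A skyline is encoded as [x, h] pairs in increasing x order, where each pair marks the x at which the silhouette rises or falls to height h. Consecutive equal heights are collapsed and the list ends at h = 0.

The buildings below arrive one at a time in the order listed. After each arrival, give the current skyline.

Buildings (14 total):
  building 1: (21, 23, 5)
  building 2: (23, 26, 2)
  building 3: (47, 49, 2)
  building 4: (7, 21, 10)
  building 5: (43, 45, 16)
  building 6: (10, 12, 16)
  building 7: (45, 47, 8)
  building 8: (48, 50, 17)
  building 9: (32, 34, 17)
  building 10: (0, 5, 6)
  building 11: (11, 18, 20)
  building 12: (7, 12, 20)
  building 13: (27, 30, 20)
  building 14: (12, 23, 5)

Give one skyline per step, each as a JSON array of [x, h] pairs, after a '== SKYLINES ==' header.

== SKYLINES ==
[[21,5],[23,0]]
[[21,5],[23,2],[26,0]]
[[21,5],[23,2],[26,0],[47,2],[49,0]]
[[7,10],[21,5],[23,2],[26,0],[47,2],[49,0]]
[[7,10],[21,5],[23,2],[26,0],[43,16],[45,0],[47,2],[49,0]]
[[7,10],[10,16],[12,10],[21,5],[23,2],[26,0],[43,16],[45,0],[47,2],[49,0]]
[[7,10],[10,16],[12,10],[21,5],[23,2],[26,0],[43,16],[45,8],[47,2],[49,0]]
[[7,10],[10,16],[12,10],[21,5],[23,2],[26,0],[43,16],[45,8],[47,2],[48,17],[50,0]]
[[7,10],[10,16],[12,10],[21,5],[23,2],[26,0],[32,17],[34,0],[43,16],[45,8],[47,2],[48,17],[50,0]]
[[0,6],[5,0],[7,10],[10,16],[12,10],[21,5],[23,2],[26,0],[32,17],[34,0],[43,16],[45,8],[47,2],[48,17],[50,0]]
[[0,6],[5,0],[7,10],[10,16],[11,20],[18,10],[21,5],[23,2],[26,0],[32,17],[34,0],[43,16],[45,8],[47,2],[48,17],[50,0]]
[[0,6],[5,0],[7,20],[18,10],[21,5],[23,2],[26,0],[32,17],[34,0],[43,16],[45,8],[47,2],[48,17],[50,0]]
[[0,6],[5,0],[7,20],[18,10],[21,5],[23,2],[26,0],[27,20],[30,0],[32,17],[34,0],[43,16],[45,8],[47,2],[48,17],[50,0]]
[[0,6],[5,0],[7,20],[18,10],[21,5],[23,2],[26,0],[27,20],[30,0],[32,17],[34,0],[43,16],[45,8],[47,2],[48,17],[50,0]]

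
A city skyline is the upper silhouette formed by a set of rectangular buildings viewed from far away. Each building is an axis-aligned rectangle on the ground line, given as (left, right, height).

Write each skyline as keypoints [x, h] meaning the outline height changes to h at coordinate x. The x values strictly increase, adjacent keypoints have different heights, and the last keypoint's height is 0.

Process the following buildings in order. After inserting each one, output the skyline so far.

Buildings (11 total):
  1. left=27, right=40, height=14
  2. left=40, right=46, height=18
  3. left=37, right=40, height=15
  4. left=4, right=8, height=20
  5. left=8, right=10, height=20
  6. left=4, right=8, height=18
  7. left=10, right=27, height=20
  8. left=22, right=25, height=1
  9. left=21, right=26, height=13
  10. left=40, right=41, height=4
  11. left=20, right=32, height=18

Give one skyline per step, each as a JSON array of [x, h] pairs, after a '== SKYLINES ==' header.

== SKYLINES ==
[[27,14],[40,0]]
[[27,14],[40,18],[46,0]]
[[27,14],[37,15],[40,18],[46,0]]
[[4,20],[8,0],[27,14],[37,15],[40,18],[46,0]]
[[4,20],[10,0],[27,14],[37,15],[40,18],[46,0]]
[[4,20],[10,0],[27,14],[37,15],[40,18],[46,0]]
[[4,20],[27,14],[37,15],[40,18],[46,0]]
[[4,20],[27,14],[37,15],[40,18],[46,0]]
[[4,20],[27,14],[37,15],[40,18],[46,0]]
[[4,20],[27,14],[37,15],[40,18],[46,0]]
[[4,20],[27,18],[32,14],[37,15],[40,18],[46,0]]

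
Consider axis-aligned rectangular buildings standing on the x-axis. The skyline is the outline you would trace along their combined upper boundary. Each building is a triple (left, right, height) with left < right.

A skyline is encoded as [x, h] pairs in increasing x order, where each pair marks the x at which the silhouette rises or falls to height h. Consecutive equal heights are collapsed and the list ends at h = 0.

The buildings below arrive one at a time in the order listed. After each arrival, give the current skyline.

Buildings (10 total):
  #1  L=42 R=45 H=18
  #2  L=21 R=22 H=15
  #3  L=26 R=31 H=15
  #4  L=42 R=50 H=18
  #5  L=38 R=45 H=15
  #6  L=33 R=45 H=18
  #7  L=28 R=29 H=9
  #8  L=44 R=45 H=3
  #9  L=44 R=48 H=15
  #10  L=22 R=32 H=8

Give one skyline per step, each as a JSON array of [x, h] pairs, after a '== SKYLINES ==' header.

== SKYLINES ==
[[42,18],[45,0]]
[[21,15],[22,0],[42,18],[45,0]]
[[21,15],[22,0],[26,15],[31,0],[42,18],[45,0]]
[[21,15],[22,0],[26,15],[31,0],[42,18],[50,0]]
[[21,15],[22,0],[26,15],[31,0],[38,15],[42,18],[50,0]]
[[21,15],[22,0],[26,15],[31,0],[33,18],[50,0]]
[[21,15],[22,0],[26,15],[31,0],[33,18],[50,0]]
[[21,15],[22,0],[26,15],[31,0],[33,18],[50,0]]
[[21,15],[22,0],[26,15],[31,0],[33,18],[50,0]]
[[21,15],[22,8],[26,15],[31,8],[32,0],[33,18],[50,0]]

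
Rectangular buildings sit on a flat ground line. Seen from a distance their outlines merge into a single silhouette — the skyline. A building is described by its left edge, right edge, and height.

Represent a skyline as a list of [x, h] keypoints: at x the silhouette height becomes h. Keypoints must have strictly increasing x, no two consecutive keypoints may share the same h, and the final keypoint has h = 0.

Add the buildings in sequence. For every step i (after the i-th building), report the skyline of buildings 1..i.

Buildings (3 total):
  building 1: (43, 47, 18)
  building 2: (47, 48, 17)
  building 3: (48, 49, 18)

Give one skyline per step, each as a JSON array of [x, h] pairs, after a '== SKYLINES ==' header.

== SKYLINES ==
[[43,18],[47,0]]
[[43,18],[47,17],[48,0]]
[[43,18],[47,17],[48,18],[49,0]]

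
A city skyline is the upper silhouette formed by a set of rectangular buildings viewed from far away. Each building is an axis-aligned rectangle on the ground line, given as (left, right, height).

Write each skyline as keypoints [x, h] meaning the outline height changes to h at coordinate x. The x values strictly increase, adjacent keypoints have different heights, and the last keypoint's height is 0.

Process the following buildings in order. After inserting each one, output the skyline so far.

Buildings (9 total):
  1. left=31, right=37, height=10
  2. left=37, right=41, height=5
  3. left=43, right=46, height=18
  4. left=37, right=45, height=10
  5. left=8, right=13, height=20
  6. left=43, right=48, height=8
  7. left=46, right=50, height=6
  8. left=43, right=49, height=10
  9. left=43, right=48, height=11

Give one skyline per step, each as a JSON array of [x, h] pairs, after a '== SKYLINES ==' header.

== SKYLINES ==
[[31,10],[37,0]]
[[31,10],[37,5],[41,0]]
[[31,10],[37,5],[41,0],[43,18],[46,0]]
[[31,10],[43,18],[46,0]]
[[8,20],[13,0],[31,10],[43,18],[46,0]]
[[8,20],[13,0],[31,10],[43,18],[46,8],[48,0]]
[[8,20],[13,0],[31,10],[43,18],[46,8],[48,6],[50,0]]
[[8,20],[13,0],[31,10],[43,18],[46,10],[49,6],[50,0]]
[[8,20],[13,0],[31,10],[43,18],[46,11],[48,10],[49,6],[50,0]]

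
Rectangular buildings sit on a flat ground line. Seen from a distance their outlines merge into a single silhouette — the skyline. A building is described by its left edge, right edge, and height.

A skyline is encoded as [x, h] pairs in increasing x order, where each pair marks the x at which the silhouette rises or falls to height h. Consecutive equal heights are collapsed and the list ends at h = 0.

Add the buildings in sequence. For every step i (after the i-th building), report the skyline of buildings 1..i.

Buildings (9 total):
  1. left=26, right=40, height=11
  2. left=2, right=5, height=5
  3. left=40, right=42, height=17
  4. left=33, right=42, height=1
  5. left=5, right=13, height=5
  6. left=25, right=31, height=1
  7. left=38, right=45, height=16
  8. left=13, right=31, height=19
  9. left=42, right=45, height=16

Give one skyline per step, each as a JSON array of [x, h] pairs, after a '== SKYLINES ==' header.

== SKYLINES ==
[[26,11],[40,0]]
[[2,5],[5,0],[26,11],[40,0]]
[[2,5],[5,0],[26,11],[40,17],[42,0]]
[[2,5],[5,0],[26,11],[40,17],[42,0]]
[[2,5],[13,0],[26,11],[40,17],[42,0]]
[[2,5],[13,0],[25,1],[26,11],[40,17],[42,0]]
[[2,5],[13,0],[25,1],[26,11],[38,16],[40,17],[42,16],[45,0]]
[[2,5],[13,19],[31,11],[38,16],[40,17],[42,16],[45,0]]
[[2,5],[13,19],[31,11],[38,16],[40,17],[42,16],[45,0]]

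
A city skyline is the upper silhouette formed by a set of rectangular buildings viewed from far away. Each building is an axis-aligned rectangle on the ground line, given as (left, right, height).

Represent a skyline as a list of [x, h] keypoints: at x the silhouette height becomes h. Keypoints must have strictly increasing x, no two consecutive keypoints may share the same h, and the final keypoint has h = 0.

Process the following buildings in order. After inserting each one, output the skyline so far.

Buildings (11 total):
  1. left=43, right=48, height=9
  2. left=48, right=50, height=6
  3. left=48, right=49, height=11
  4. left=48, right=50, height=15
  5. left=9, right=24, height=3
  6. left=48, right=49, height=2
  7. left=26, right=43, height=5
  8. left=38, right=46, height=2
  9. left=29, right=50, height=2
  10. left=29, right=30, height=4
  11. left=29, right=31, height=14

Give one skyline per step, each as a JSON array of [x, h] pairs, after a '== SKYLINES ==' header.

== SKYLINES ==
[[43,9],[48,0]]
[[43,9],[48,6],[50,0]]
[[43,9],[48,11],[49,6],[50,0]]
[[43,9],[48,15],[50,0]]
[[9,3],[24,0],[43,9],[48,15],[50,0]]
[[9,3],[24,0],[43,9],[48,15],[50,0]]
[[9,3],[24,0],[26,5],[43,9],[48,15],[50,0]]
[[9,3],[24,0],[26,5],[43,9],[48,15],[50,0]]
[[9,3],[24,0],[26,5],[43,9],[48,15],[50,0]]
[[9,3],[24,0],[26,5],[43,9],[48,15],[50,0]]
[[9,3],[24,0],[26,5],[29,14],[31,5],[43,9],[48,15],[50,0]]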